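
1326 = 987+339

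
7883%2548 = 239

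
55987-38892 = 17095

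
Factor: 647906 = 2^1* 7^1*46279^1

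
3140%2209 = 931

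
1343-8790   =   - 7447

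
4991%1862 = 1267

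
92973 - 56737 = 36236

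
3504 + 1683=5187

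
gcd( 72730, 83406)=2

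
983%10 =3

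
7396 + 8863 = 16259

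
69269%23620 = 22029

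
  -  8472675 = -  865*9795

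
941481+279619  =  1221100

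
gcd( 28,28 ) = 28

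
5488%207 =106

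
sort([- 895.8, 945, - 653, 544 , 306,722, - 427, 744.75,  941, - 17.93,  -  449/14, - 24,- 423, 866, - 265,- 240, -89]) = [ - 895.8,- 653, - 427, - 423, - 265, - 240 ,-89, - 449/14,  -  24,- 17.93, 306, 544,722, 744.75, 866, 941, 945 ]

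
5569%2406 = 757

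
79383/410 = 193 + 253/410=193.62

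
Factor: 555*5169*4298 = 2^1*3^2*5^1*7^1*37^1*307^1*1723^1=12330080910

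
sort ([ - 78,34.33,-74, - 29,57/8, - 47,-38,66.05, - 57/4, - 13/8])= [-78, -74,-47, - 38, -29,-57/4, - 13/8,57/8,  34.33,66.05 ] 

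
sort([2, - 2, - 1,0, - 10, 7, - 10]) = [  -  10, - 10, - 2, - 1,  0, 2,7 ]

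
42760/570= 4276/57= 75.02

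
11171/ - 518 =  - 11171/518 = - 21.57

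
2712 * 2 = 5424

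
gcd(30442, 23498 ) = 62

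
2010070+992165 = 3002235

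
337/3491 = 337/3491 = 0.10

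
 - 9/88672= - 9/88672 = - 0.00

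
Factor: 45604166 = 2^1 * 17^1 * 43^1 * 31193^1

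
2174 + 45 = 2219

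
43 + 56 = 99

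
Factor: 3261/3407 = 3^1*1087^1*3407^( - 1)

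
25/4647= 25/4647 = 0.01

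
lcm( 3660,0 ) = 0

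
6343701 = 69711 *91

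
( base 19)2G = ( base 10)54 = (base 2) 110110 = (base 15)39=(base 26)22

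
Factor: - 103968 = -2^5*3^2*19^2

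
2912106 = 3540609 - 628503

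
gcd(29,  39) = 1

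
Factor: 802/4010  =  1/5 = 5^( - 1) 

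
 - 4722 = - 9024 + 4302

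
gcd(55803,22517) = 979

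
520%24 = 16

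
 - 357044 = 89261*( - 4)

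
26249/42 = 26249/42 = 624.98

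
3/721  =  3/721   =  0.00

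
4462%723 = 124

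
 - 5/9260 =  - 1 + 1851/1852 = - 0.00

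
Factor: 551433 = 3^1*397^1 * 463^1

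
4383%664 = 399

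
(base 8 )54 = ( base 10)44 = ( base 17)2a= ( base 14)32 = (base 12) 38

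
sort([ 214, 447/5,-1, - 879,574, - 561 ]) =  [  -  879,-561 , - 1, 447/5,214, 574 ]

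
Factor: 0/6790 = 0^1= 0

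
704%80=64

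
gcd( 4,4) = 4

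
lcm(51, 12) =204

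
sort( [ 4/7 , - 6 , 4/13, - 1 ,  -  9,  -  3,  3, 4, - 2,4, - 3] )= [- 9,  -  6, - 3,- 3, - 2 , - 1, 4/13,4/7,3,4, 4 ]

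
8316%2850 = 2616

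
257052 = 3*85684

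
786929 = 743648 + 43281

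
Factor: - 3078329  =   - 3078329^1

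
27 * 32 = 864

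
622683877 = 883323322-260639445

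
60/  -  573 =  -  1+ 171/191 = - 0.10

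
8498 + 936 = 9434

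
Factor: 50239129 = 937^1*53617^1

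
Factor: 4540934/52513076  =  2^( - 1)*7^( - 1)*11^( - 1)*53^1*42839^1*170497^ ( - 1 ) = 2270467/26256538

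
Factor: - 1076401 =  - 1076401^1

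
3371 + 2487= 5858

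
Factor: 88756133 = 17^1* 83^1*62903^1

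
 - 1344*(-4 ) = 5376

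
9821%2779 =1484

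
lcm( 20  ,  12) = 60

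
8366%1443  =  1151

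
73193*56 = 4098808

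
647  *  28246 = 18275162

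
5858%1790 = 488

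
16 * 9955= 159280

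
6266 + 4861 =11127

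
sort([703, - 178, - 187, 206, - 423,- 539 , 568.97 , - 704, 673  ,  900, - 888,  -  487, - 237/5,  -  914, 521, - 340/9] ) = [ - 914, - 888, - 704, - 539  ,  -  487, - 423,-187,-178, -237/5, - 340/9, 206 , 521, 568.97,  673,  703, 900 ]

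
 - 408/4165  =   - 24/245 = - 0.10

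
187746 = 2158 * 87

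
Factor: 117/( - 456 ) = - 39/152 = - 2^( - 3)*3^1*13^1*19^( - 1) 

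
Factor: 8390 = 2^1* 5^1*839^1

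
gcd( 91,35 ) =7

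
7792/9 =865 + 7/9 = 865.78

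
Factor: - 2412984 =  - 2^3*3^1 * 7^1*53^1*271^1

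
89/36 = 2 + 17/36=   2.47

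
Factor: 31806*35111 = 2^1*3^3 * 19^1 *31^1 * 35111^1  =  1116740466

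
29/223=29/223 = 0.13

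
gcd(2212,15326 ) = 158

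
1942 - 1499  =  443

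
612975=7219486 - 6606511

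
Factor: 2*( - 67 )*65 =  - 8710 = - 2^1*5^1*13^1 * 67^1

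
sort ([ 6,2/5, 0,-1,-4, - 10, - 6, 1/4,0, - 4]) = [ - 10, - 6, - 4, - 4, - 1 , 0,0,1/4,2/5,6]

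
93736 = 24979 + 68757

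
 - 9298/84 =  - 4649/42  =  - 110.69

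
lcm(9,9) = 9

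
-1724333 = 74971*( - 23 )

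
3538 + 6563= 10101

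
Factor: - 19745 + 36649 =16904  =  2^3*2113^1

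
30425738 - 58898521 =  - 28472783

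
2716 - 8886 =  - 6170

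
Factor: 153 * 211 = 3^2*17^1* 211^1= 32283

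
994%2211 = 994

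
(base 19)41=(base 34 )29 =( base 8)115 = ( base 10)77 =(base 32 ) 2D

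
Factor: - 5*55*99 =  - 3^2*5^2*11^2 = - 27225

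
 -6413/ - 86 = 74 + 49/86 = 74.57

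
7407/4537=7407/4537 =1.63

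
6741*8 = 53928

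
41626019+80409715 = 122035734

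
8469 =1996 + 6473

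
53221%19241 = 14739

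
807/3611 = 807/3611 = 0.22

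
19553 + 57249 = 76802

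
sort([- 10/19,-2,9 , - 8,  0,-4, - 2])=[ -8, - 4 ,- 2, - 2, - 10/19, 0, 9 ] 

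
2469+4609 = 7078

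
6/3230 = 3/1615 = 0.00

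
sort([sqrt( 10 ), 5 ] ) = [sqrt(10),5]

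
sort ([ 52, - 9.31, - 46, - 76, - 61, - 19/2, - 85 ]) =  [- 85, - 76, - 61, - 46, - 19/2, - 9.31,52 ] 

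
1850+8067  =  9917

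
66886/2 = 33443 = 33443.00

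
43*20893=898399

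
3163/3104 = 1 + 59/3104 = 1.02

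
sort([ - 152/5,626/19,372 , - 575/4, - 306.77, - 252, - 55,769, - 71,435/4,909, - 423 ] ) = [ - 423, - 306.77,  -  252, -575/4,-71,  -  55, - 152/5,626/19,435/4,372,769 , 909]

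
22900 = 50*458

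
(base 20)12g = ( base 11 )385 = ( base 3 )121220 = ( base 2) 111001000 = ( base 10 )456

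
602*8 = 4816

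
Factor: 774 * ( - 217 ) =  - 167958 =- 2^1 * 3^2*7^1 *31^1*43^1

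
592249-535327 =56922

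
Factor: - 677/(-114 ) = 2^( - 1 )*3^ ( - 1 )*19^ (- 1)*677^1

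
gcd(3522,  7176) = 6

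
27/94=27/94 = 0.29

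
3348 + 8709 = 12057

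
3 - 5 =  - 2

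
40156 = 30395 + 9761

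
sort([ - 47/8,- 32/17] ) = [-47/8, - 32/17]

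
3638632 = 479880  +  3158752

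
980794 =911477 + 69317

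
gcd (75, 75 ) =75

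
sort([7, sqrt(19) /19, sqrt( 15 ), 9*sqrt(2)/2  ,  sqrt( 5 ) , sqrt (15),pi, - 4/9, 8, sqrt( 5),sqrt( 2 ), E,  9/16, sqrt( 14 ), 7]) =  [  -  4/9 , sqrt(19 ) /19 , 9/16, sqrt ( 2), sqrt(5), sqrt( 5),E, pi,  sqrt(14), sqrt(15),sqrt( 15),9*sqrt (2)/2, 7,7,  8 ]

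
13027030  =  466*27955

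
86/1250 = 43/625=0.07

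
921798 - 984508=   -62710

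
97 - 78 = 19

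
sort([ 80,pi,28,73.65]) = [pi, 28 , 73.65,80] 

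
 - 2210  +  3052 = 842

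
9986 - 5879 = 4107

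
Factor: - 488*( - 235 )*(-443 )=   -  50803240 = - 2^3*5^1 * 47^1*61^1 *443^1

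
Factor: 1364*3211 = 4379804 = 2^2*11^1 * 13^2*19^1*31^1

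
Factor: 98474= 2^1*53^1*929^1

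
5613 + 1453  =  7066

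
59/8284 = 59/8284 =0.01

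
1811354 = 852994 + 958360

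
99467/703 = 99467/703 = 141.49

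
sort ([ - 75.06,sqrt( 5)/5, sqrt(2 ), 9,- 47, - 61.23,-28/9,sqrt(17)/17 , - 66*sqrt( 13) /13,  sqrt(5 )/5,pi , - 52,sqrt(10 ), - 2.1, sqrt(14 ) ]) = [  -  75.06, - 61.23,  -  52, - 47 , - 66*sqrt ( 13)/13, - 28/9, - 2.1, sqrt(17 ) /17 , sqrt(5 ) /5,sqrt( 5) /5 , sqrt(2),pi, sqrt(10 ), sqrt( 14),9 ] 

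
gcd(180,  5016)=12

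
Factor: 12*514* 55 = 2^3*3^1*5^1*11^1*257^1 = 339240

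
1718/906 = 1 + 406/453 = 1.90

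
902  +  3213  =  4115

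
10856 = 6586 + 4270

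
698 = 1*698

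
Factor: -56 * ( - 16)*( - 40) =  - 35840 = - 2^10*  5^1*7^1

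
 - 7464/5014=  - 3732/2507   =  - 1.49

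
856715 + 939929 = 1796644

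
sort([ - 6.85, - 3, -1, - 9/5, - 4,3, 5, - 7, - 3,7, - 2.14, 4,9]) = [ - 7, - 6.85, - 4, - 3,-3,-2.14, - 9/5, - 1, 3,4,5,7,9 ] 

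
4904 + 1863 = 6767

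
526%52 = 6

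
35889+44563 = 80452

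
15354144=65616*234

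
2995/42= 2995/42=71.31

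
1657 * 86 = 142502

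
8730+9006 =17736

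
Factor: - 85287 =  - 3^1*28429^1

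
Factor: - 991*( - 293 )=293^1*991^1  =  290363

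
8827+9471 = 18298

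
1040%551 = 489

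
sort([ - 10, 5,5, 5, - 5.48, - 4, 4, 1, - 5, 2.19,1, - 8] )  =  [ - 10,-8,  -  5.48, -5, - 4, 1,1 , 2.19, 4, 5,5,5]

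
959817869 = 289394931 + 670422938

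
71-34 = 37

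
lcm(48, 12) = 48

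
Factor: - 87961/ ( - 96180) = 2^( - 2 )*3^( - 1 ) * 5^( - 1 )*7^(-1 )*229^( - 1 )*87961^1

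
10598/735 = 14 + 44/105  =  14.42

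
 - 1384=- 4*346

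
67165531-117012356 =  - 49846825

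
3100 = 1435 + 1665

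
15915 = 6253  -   - 9662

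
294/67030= 147/33515 = 0.00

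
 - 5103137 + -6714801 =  - 11817938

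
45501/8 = 5687 + 5/8 = 5687.62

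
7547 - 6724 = 823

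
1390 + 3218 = 4608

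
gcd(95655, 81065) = 5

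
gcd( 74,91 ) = 1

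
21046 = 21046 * 1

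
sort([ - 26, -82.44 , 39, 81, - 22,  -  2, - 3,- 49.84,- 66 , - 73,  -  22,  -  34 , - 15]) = [ - 82.44 ,- 73, - 66,-49.84,-34, - 26 , - 22,  -  22 ,-15 , - 3,-2,39,81 ] 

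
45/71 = 45/71 = 0.63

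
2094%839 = 416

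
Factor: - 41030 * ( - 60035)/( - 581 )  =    -  2^1*5^2*7^( - 1)*11^1*83^( - 1 )*373^1*12007^1 = - 2463236050/581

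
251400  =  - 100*( - 2514 ) 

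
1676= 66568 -64892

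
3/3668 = 3/3668 = 0.00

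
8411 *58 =487838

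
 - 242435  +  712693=470258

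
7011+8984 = 15995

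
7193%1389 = 248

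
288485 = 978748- 690263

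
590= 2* 295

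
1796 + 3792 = 5588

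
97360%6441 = 745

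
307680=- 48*( - 6410)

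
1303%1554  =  1303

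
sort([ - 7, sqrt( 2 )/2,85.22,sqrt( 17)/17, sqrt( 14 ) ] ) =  [ - 7,  sqrt( 17) /17, sqrt(2) /2 , sqrt( 14), 85.22] 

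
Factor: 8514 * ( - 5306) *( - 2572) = 116190830448=2^4*3^2  *7^1*11^1*43^1*379^1*643^1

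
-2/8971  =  -2/8971 = -0.00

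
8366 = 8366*1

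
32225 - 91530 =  - 59305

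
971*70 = 67970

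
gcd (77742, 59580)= 18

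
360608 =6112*59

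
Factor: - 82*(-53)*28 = 2^3*7^1 * 41^1 * 53^1= 121688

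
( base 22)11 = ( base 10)23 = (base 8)27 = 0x17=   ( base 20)13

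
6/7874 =3/3937 = 0.00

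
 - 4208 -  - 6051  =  1843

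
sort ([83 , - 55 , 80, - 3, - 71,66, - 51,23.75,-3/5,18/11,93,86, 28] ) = [ - 71,-55,-51, - 3,- 3/5, 18/11,23.75, 28, 66, 80,83,86,93] 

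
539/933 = 539/933  =  0.58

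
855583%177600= 145183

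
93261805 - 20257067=73004738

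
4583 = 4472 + 111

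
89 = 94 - 5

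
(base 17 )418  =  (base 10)1181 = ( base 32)14t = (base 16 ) 49D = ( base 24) 215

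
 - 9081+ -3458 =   -  12539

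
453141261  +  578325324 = 1031466585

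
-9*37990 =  - 341910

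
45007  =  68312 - 23305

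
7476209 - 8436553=-960344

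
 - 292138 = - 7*41734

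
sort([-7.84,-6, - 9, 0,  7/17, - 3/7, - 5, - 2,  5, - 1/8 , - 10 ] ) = [ - 10, - 9, - 7.84 , - 6, - 5, - 2 , - 3/7,-1/8,  0,7/17,5]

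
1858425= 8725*213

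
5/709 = 5/709 = 0.01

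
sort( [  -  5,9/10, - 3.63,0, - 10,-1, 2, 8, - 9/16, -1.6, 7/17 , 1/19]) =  [-10, - 5, - 3.63,-1.6,  -  1,  -  9/16, 0,1/19,7/17,9/10,2,8 ]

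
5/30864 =5/30864 = 0.00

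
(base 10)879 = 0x36f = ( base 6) 4023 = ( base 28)13B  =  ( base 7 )2364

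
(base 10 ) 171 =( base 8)253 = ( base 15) B6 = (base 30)5L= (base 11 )146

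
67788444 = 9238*7338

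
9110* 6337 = 57730070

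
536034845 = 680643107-144608262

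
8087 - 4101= 3986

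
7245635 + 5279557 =12525192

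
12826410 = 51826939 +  - 39000529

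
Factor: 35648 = 2^6 *557^1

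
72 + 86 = 158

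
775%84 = 19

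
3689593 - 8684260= - 4994667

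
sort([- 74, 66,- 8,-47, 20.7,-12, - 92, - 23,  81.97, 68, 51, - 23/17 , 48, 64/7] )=[-92,  -  74 , - 47, - 23, - 12, - 8,  -  23/17, 64/7, 20.7, 48, 51, 66,68,81.97] 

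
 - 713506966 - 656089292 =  - 1369596258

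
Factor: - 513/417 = - 171/139 = - 3^2*19^1*139^(-1)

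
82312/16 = 10289/2  =  5144.50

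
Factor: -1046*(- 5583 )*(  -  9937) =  - 58030271466 = - 2^1  *  3^1*19^1*523^2*1861^1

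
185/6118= 185/6118  =  0.03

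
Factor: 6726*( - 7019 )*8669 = - 409261704186 =- 2^1*3^1* 19^1*59^1 * 7019^1*8669^1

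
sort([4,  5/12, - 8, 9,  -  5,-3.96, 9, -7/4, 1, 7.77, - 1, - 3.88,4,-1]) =[ - 8,-5,-3.96,-3.88, - 7/4, - 1, -1,5/12, 1,4,4, 7.77,9, 9 ]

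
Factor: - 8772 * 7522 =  - 65982984 = - 2^3*3^1*17^1*43^1*3761^1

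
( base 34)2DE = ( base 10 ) 2768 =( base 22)5fi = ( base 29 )38D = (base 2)101011010000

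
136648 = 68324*2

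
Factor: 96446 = 2^1 * 7^1*83^2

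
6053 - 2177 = 3876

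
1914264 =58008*33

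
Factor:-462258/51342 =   -  3^1*43^( - 1 )*61^1*199^( - 1 )*421^1  =  -77043/8557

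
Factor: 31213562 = 2^1*139^1*112279^1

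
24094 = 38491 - 14397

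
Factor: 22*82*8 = 2^5*11^1*41^1=14432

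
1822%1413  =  409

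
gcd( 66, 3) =3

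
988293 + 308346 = 1296639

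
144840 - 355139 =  - 210299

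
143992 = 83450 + 60542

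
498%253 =245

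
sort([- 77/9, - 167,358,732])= [  -  167, - 77/9, 358, 732 ]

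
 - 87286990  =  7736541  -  95023531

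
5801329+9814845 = 15616174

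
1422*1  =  1422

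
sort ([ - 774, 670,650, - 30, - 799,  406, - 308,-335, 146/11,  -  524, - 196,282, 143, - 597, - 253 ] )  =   [  -  799, - 774, - 597,  -  524  ,  -  335, - 308,  -  253, - 196, - 30, 146/11,  143,282,406, 650, 670]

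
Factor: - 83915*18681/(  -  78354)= 522538705/26118 = 2^( - 1 ) * 3^( - 2)*5^1*13^2*479^1*1291^1*1451^( - 1)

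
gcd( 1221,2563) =11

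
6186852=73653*84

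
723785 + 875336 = 1599121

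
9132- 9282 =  - 150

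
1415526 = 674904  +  740622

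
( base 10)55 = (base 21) 2D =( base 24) 27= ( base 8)67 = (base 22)2B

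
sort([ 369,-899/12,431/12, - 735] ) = [ - 735,-899/12,431/12 , 369 ] 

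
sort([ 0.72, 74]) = [ 0.72,74 ]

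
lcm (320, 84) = 6720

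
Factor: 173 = 173^1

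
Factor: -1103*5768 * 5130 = -2^4*3^3*5^1* 7^1* 19^1*103^1 * 1103^1= -32637593520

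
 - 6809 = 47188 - 53997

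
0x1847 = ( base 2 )1100001000111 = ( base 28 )7PR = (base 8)14107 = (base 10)6215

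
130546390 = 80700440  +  49845950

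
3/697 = 3/697  =  0.00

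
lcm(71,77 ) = 5467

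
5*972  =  4860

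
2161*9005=19459805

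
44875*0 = 0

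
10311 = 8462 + 1849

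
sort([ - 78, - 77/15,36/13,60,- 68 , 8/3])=[  -  78 ,  -  68, - 77/15 , 8/3, 36/13, 60 ]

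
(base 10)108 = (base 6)300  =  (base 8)154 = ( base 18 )60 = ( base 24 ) 4c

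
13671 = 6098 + 7573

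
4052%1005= 32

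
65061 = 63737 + 1324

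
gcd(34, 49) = 1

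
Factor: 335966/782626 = 173/403 = 13^(-1)*31^(-1)* 173^1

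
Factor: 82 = 2^1*41^1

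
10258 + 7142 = 17400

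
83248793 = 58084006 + 25164787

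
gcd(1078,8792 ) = 14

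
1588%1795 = 1588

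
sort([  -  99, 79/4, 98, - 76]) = [ - 99, - 76, 79/4,98 ] 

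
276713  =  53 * 5221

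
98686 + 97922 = 196608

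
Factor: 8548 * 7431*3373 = 214253594124=2^2*3^1*2137^1*2477^1*3373^1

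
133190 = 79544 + 53646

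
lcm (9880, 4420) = 167960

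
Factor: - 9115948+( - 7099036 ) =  - 2^3 *31^1 * 151^1*433^1= - 16214984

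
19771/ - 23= -19771/23 = - 859.61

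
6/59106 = 1/9851 = 0.00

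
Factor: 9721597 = 19^1*157^1*3259^1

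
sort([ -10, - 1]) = [ - 10, - 1] 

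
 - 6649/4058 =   -  2 + 1467/4058 = - 1.64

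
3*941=2823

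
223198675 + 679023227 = 902221902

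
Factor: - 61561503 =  - 3^2*6840167^1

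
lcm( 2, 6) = 6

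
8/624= 1/78 =0.01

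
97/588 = 97/588 = 0.16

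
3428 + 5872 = 9300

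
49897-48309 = 1588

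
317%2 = 1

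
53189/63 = 53189/63 = 844.27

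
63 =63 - 0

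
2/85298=1/42649 = 0.00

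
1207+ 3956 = 5163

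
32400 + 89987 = 122387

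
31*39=1209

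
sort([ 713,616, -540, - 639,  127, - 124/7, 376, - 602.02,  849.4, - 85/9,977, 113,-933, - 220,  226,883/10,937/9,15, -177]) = [ - 933,-639,-602.02, - 540,  -  220, - 177, - 124/7, - 85/9,15 , 883/10,937/9, 113, 127,226,376,616 , 713,849.4,977] 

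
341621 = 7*48803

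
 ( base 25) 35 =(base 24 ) 38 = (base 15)55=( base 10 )80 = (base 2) 1010000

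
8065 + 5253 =13318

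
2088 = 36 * 58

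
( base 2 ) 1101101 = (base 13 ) 85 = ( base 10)109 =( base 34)37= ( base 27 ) 41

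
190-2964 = -2774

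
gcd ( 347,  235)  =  1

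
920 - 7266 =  - 6346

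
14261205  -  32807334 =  -18546129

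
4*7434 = 29736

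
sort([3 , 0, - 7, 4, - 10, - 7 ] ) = [ - 10, - 7, - 7,0,3,4]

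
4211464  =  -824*(  -  5111 )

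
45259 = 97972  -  52713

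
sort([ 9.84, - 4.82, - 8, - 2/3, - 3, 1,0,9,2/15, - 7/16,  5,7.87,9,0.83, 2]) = [ - 8, - 4.82 , - 3, - 2/3,-7/16,0, 2/15, 0.83, 1, 2,5,7.87, 9,9, 9.84 ]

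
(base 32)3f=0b1101111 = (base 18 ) 63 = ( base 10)111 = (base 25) 4B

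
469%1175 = 469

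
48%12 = 0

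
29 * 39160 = 1135640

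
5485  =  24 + 5461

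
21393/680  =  31+313/680  =  31.46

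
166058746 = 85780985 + 80277761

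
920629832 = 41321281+879308551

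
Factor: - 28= - 2^2* 7^1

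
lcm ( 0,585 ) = 0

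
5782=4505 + 1277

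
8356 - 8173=183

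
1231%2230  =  1231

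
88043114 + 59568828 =147611942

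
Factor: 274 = 2^1*137^1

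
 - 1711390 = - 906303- 805087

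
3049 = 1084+1965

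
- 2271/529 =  - 5 + 374/529 =- 4.29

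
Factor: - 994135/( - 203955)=3^( - 1) * 13597^( - 1)*198827^1 = 198827/40791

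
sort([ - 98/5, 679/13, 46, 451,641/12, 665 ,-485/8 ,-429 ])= [-429,-485/8,  -  98/5 , 46,679/13 , 641/12, 451, 665]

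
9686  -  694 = 8992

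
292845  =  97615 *3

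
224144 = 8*28018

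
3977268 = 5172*769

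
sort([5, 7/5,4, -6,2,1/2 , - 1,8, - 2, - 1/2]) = [ - 6, - 2, - 1, - 1/2, 1/2,7/5 , 2 , 4,5,8]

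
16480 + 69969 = 86449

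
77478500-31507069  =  45971431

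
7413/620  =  7413/620  =  11.96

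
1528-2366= -838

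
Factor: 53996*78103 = 4217249588 = 2^2 * 83^1 * 941^1*13499^1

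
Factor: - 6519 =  - 3^1 *41^1 * 53^1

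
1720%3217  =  1720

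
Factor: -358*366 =-131028 =- 2^2*3^1*61^1*179^1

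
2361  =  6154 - 3793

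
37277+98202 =135479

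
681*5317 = 3620877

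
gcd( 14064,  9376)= 4688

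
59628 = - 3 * ( - 19876) 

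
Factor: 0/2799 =0=0^1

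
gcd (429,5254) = 1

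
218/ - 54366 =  - 109/27183 =-  0.00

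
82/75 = 82/75 = 1.09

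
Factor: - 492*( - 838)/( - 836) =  - 103074/209=- 2^1*3^1*11^( - 1)* 19^( - 1 )*41^1 * 419^1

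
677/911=677/911 = 0.74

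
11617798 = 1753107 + 9864691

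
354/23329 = 354/23329 = 0.02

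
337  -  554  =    -  217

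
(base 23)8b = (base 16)c3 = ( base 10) 195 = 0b11000011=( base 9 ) 236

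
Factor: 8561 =7^1*1223^1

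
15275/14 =1091 + 1/14 = 1091.07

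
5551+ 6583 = 12134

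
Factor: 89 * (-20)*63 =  - 112140 = -2^2*3^2*5^1*7^1*89^1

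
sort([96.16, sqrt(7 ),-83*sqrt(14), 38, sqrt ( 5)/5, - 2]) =[ - 83*sqrt( 14), - 2, sqrt ( 5) /5,sqrt(7 ), 38,96.16]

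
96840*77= 7456680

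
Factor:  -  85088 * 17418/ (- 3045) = 494020928/1015 = 2^6 * 5^( - 1)*7^ (-1)* 29^( - 1)*2659^1*2903^1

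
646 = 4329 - 3683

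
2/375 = 2/375 = 0.01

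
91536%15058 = 1188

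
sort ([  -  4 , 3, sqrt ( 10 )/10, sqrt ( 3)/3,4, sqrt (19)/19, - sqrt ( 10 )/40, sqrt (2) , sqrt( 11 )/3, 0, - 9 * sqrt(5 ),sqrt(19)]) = [-9*sqrt( 5), - 4, -sqrt(10) /40, 0, sqrt(19 )/19, sqrt( 10)/10, sqrt( 3 ) /3, sqrt( 11)/3,sqrt( 2),3, 4, sqrt( 19) ] 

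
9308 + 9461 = 18769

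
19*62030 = 1178570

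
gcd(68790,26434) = 2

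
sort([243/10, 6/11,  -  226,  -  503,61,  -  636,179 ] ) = [ - 636, - 503, - 226,6/11, 243/10,61,179]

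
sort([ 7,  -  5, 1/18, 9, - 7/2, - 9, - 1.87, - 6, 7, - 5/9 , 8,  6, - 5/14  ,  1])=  [- 9, - 6, - 5 , - 7/2, - 1.87, - 5/9,- 5/14,1/18 , 1,6, 7, 7, 8 , 9 ]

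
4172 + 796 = 4968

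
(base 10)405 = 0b110010101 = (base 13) 252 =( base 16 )195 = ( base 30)DF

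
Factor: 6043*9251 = 11^1*29^2*6043^1=55903793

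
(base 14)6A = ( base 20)4E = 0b1011110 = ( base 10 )94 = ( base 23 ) 42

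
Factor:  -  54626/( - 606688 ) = 27313/303344  =  2^( - 4)* 11^1 * 13^1*191^1 * 18959^( - 1)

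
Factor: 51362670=2^1*3^1*5^1*137^1 *12497^1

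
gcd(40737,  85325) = 1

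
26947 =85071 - 58124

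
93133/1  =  93133 = 93133.00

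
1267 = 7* 181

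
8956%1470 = 136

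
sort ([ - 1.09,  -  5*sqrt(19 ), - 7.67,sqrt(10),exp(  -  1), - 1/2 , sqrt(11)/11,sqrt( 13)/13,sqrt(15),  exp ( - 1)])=[ - 5*sqrt(19 ), - 7.67,- 1.09,  -  1/2,sqrt(13)/13,sqrt(11)/11, exp( - 1 ),exp(-1), sqrt(10), sqrt( 15) ] 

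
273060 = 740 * 369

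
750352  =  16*46897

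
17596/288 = 61 + 7/72 = 61.10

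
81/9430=81/9430= 0.01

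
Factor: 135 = 3^3*5^1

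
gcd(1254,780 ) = 6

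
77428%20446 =16090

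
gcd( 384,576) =192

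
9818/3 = 9818/3 = 3272.67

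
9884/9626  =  1 + 129/4813 = 1.03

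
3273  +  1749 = 5022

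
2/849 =2/849 = 0.00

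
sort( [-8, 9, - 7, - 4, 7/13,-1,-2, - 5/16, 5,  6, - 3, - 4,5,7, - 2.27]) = [ - 8, - 7, - 4, - 4 , - 3,  -  2.27,  -  2,  -  1, - 5/16,7/13, 5, 5,6, 7, 9]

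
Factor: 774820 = 2^2 * 5^1*19^1*2039^1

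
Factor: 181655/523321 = 5^1* 47^1*677^( - 1 )=235/677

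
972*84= 81648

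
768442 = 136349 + 632093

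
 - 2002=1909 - 3911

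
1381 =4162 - 2781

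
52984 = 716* 74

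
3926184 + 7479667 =11405851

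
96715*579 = 55997985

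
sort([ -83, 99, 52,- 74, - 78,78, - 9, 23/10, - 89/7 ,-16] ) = [ - 83, - 78,  -  74, - 16,  -  89/7, - 9,23/10, 52,  78,99]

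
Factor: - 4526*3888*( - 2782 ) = 2^6*3^5*13^1*31^1*73^1*107^1 = 48955098816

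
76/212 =19/53   =  0.36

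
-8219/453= - 19 + 388/453=-18.14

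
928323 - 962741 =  - 34418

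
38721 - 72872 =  - 34151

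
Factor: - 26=-2^1 *13^1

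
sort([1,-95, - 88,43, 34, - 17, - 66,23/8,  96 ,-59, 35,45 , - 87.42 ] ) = [ - 95,-88, - 87.42,-66,  -  59 , - 17,  1, 23/8,34,35, 43, 45, 96 ] 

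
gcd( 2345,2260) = 5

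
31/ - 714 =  - 1 + 683/714 = -0.04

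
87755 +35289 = 123044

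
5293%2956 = 2337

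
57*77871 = 4438647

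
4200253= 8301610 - 4101357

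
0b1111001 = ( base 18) 6d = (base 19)67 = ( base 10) 121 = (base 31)3s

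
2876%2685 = 191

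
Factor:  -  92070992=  - 2^4*13^1*31^1*109^1*131^1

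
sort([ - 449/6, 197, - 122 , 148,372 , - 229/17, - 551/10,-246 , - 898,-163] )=[ - 898, - 246, - 163, - 122, - 449/6, - 551/10, - 229/17,148 , 197,372] 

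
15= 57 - 42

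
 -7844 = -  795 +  - 7049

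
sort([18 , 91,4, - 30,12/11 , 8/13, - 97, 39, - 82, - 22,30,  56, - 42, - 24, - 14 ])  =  [  -  97, - 82 , - 42, - 30, - 24,-22, - 14,8/13 , 12/11,4,  18,30,39, 56,  91 ]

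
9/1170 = 1/130 =0.01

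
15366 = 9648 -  - 5718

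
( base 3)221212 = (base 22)19G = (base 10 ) 698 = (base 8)1272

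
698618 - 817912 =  - 119294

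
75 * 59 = 4425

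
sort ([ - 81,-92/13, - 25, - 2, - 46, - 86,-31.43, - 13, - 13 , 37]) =[ - 86, - 81, - 46,-31.43  , - 25, -13,- 13 , - 92/13, - 2 , 37]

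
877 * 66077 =57949529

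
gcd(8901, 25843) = 43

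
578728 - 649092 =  - 70364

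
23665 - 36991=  - 13326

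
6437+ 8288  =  14725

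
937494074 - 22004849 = 915489225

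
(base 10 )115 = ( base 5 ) 430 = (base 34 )3D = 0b1110011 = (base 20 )5F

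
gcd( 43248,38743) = 901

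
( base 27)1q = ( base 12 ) 45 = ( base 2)110101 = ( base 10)53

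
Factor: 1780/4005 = 4/9= 2^2*3^( - 2) 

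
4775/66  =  4775/66 = 72.35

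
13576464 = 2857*4752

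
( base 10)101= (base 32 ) 35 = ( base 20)51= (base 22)4d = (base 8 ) 145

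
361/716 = 361/716 = 0.50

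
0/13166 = 0 = 0.00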